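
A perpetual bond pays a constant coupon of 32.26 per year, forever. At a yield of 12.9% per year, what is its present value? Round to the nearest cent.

250.08

Level perpetuity: PV = C / r = 32.26 / 0.129 = 250.08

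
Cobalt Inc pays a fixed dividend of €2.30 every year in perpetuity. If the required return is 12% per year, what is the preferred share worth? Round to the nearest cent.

€19.17

Level perpetuity: PV = C / r = €2.30 / 0.12 = €19.17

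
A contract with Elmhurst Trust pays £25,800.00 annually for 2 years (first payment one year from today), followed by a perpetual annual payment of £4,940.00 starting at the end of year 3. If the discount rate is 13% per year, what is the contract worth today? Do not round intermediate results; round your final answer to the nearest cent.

PV of 2-year annuity: £25,800.00 × [1 − (1+0.13)^−2] / 0.13 = 43037.04284
Perpetuity value at year 2: £4,940.00 / 0.13 = 38000.00000
PV of perpetuity: 38000.00000 / (1+0.13)^2 = 29759.57397
Total PV = 43037.04284 + 29759.57397 = 72796.61681

£72796.62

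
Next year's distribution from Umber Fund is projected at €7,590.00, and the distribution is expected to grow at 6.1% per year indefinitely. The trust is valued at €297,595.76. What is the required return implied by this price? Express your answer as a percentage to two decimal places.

P = D₁/(r − g) ⇒ r = D₁/P + g = €7,590.0000/€297,595.76 + 0.061 = 0.025504 + 0.061 = 0.086504

8.65%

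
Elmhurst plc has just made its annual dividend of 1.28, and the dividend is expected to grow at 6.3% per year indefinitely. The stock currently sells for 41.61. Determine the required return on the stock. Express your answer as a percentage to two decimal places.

D₁ = 1.28 × 1.063 = 1.3606
P = D₁/(r − g) ⇒ r = D₁/P + g = 1.3606/41.61 + 0.063 = 0.032700 + 0.063 = 0.095700

9.57%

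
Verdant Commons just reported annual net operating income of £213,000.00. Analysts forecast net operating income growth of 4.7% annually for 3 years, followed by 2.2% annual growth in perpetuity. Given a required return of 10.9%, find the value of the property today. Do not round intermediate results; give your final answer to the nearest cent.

£2675684.38

D_1 = 223011.00000
D_2 = 233492.51700
D_3 = 244466.66530
Terminal value at year 3: TV = D_3×(1+g_2)/(r−g_2) = 249844.93194/0.087 = 2871780.82685
P_0 = D_1/(1+r)^1 + D_2/(1+r)^2 + D_3/(1+r)^3 + TV/(1+r)^3
    = 201091.97475 + 189849.68221 + 179235.90376 + 2105506.82347 = 2675684.38418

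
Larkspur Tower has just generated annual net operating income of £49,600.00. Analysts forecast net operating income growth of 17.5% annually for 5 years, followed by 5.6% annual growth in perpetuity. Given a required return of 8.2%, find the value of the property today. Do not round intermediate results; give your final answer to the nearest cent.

D_1 = 58280.00000
D_2 = 68479.00000
D_3 = 80462.82500
D_4 = 94543.81938
D_5 = 111088.98777
Terminal value at year 5: TV = D_5×(1+g_2)/(r−g_2) = 117309.97108/0.026 = 4511921.96463
P_0 = D_1/(1+r)^1 + D_2/(1+r)^2 + D_3/(1+r)^3 + D_4/(1+r)^4 + D_5/(1+r)^5 + TV/(1+r)^5
    = 53863.21627 + 58492.86424 + 63520.43945 + 68980.14451 + 74909.12181 + 3042462.79341 = 3362228.57969

£3362228.58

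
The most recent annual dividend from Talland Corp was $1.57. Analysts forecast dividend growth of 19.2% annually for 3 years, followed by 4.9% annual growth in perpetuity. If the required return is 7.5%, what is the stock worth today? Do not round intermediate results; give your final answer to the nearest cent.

$92.17

D_1 = 1.87144
D_2 = 2.23076
D_3 = 2.65906
Terminal value at year 3: TV = D_3×(1+g_2)/(r−g_2) = 2.78936/0.026 = 107.28291
P_0 = D_1/(1+r)^1 + D_2/(1+r)^2 + D_3/(1+r)^3 + TV/(1+r)^3
    = 1.74087 + 1.93035 + 2.14044 + 86.35852 = 92.17018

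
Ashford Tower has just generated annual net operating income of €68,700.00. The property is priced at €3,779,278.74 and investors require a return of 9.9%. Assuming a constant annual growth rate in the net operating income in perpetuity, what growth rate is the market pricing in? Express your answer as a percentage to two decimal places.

P = D₀(1+g)/(r−g) ⇒ P(r−g) = D₀(1+g) ⇒ g(P+D₀) = P·r − D₀
g = (P·r − D₀)/(P + D₀) = (€3,779,278.74×0.099 − €68,700.00) / (€3,779,278.74 + €68,700.00) = 0.079379

7.94%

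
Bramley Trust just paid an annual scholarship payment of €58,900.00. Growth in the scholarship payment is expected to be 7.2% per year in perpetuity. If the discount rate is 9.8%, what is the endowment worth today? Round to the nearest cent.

€2428492.31

D₁ = D₀ × (1 + g) = €58,900.00 × 1.072 = €63,140.8000
Growing perpetuity: P = D₁ / (r − g) = €63,140.8000 / (0.098 − 0.072) = €2,428,492.31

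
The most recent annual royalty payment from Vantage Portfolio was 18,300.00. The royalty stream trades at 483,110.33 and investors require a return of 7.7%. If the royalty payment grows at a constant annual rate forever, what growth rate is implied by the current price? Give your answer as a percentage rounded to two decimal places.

P = D₀(1+g)/(r−g) ⇒ P(r−g) = D₀(1+g) ⇒ g(P+D₀) = P·r − D₀
g = (P·r − D₀)/(P + D₀) = (483,110.33×0.077 − 18,300.00) / (483,110.33 + 18,300.00) = 0.037693

3.77%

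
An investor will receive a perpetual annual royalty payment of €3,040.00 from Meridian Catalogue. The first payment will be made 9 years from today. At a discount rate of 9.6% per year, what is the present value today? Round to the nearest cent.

Value at end of year 8: C / r = €3,040.00 / 0.096 = €31,666.6667
Discount to today: PV = €31,666.6667 / (1 + 0.096)^8 = €31,666.6667 / 2.082018 = €15,209.60

€15209.60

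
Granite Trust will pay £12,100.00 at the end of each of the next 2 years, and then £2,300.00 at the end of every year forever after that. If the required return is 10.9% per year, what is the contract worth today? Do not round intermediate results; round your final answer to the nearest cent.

£37905.96

PV of 2-year annuity: £12,100.00 × [1 − (1+0.109)^−2] / 0.109 = 20749.08060
Perpetuity value at year 2: £2,300.00 / 0.109 = 21100.91743
PV of perpetuity: 21100.91743 / (1+0.109)^2 = 17156.87732
Total PV = 20749.08060 + 17156.87732 = 37905.95792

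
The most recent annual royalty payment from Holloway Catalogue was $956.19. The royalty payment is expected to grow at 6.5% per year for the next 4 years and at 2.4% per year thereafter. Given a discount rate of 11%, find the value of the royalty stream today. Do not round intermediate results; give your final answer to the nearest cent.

D_1 = 1018.34235
D_2 = 1084.53460
D_3 = 1155.02935
D_4 = 1230.10626
Terminal value at year 4: TV = D_4×(1+g_2)/(r−g_2) = 1259.62881/0.086 = 14646.84663
P_0 = D_1/(1+r)^1 + D_2/(1+r)^2 + D_3/(1+r)^3 + D_4/(1+r)^4 + TV/(1+r)^4
    = 917.42554 + 880.23261 + 844.54751 + 810.30909 + 9648.33155 = 13100.84630

$13100.85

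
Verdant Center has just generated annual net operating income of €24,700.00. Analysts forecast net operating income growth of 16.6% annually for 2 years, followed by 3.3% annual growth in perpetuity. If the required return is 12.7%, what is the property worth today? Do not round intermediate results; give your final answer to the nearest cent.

€342542.35

D_1 = 28800.20000
D_2 = 33581.03320
Terminal value at year 2: TV = D_2×(1+g_2)/(r−g_2) = 34689.20730/0.094 = 369034.12017
P_0 = D_1/(1+r)^1 + D_2/(1+r)^2 + TV/(1+r)^2
    = 25554.74712 + 26439.07288 + 290548.53496 = 342542.35496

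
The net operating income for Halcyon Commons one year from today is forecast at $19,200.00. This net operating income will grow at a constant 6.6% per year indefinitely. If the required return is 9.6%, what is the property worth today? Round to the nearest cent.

Growing perpetuity: P = D₁ / (r − g) = $19,200.0000 / (0.096 − 0.066) = $640,000.00

$640000.00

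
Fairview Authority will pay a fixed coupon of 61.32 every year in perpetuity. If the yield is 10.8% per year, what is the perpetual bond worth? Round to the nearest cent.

567.78

Level perpetuity: PV = C / r = 61.32 / 0.108 = 567.78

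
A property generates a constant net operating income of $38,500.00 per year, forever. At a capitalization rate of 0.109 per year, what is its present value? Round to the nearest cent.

Level perpetuity: PV = C / r = $38,500.00 / 0.109 = $353,211.01

$353211.01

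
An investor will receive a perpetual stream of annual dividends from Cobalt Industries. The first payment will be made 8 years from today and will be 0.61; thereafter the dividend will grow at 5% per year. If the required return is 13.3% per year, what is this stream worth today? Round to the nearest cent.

Value at end of year 7: C₁ / (r − g) = 0.61 / (0.133 − 0.05) = 7.3494
Discount to today: PV = 7.3494 / (1 + 0.133)^7 = 7.3494 / 2.396676 = 3.07

3.07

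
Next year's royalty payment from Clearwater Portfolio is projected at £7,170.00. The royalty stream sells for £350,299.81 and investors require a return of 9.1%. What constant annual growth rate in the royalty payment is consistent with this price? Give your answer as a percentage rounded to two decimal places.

7.05%

P = D₁/(r−g) ⇒ g = r − D₁/P = 0.091 − £7,170.00/£350,299.81 = 0.070532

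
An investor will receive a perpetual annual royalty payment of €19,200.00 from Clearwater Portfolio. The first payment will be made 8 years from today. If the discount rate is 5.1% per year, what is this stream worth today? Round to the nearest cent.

Value at end of year 7: C / r = €19,200.00 / 0.051 = €376,470.5882
Discount to today: PV = €376,470.5882 / (1 + 0.051)^7 = €376,470.5882 / 1.416508 = €265,773.72

€265773.72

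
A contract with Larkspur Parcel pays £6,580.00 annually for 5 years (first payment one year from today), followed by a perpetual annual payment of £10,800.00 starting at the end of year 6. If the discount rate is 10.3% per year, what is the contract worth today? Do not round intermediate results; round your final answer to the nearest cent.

£88979.10

PV of 5-year annuity: £6,580.00 × [1 − (1+0.103)^−5] / 0.103 = 24753.38173
Perpetuity value at year 5: £10,800.00 / 0.103 = 104854.36893
PV of perpetuity: 104854.36893 / (1+0.103)^5 = 64225.71807
Total PV = 24753.38173 + 64225.71807 = 88979.09980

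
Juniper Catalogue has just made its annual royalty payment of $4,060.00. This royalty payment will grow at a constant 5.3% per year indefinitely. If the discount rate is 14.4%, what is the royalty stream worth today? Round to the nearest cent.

D₁ = D₀ × (1 + g) = $4,060.00 × 1.053 = $4,275.1800
Growing perpetuity: P = D₁ / (r − g) = $4,275.1800 / (0.144 − 0.053) = $46,980.00

$46980.00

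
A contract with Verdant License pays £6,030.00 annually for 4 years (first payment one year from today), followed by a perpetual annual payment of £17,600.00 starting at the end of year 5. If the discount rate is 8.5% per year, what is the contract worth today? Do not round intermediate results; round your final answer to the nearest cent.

£169160.17

PV of 4-year annuity: £6,030.00 × [1 − (1+0.085)^−4] / 0.085 = 19751.84783
Perpetuity value at year 4: £17,600.00 / 0.085 = 207058.82353
PV of perpetuity: 207058.82353 / (1+0.085)^4 = 149408.32239
Total PV = 19751.84783 + 149408.32239 = 169160.17022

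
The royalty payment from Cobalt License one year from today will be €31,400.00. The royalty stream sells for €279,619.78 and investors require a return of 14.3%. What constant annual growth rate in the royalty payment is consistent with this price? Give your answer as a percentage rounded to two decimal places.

3.07%

P = D₁/(r−g) ⇒ g = r − D₁/P = 0.143 − €31,400.00/€279,619.78 = 0.030705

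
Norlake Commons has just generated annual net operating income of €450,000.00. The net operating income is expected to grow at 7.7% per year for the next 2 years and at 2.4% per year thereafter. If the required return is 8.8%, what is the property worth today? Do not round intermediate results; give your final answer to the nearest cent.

€7941544.84

D_1 = 484650.00000
D_2 = 521968.05000
Terminal value at year 2: TV = D_2×(1+g_2)/(r−g_2) = 534495.28320/0.064 = 8351488.80000
P_0 = D_1/(1+r)^1 + D_2/(1+r)^2 + TV/(1+r)^2
    = 445450.36765 + 440946.73342 + 7055147.73465 = 7941544.83571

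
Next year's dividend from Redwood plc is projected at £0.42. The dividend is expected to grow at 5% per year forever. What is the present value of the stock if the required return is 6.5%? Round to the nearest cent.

£28.00

Growing perpetuity: P = D₁ / (r − g) = £0.4200 / (0.065 − 0.05) = £28.00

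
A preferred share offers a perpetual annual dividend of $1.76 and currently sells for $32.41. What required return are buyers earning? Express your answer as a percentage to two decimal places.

5.43%

P = C/r ⇒ r = C/P = $1.76/$32.41 = 0.054304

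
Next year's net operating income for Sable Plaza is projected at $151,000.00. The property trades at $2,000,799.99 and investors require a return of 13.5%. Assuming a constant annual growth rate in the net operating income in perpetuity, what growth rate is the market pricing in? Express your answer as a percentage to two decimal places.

P = D₁/(r−g) ⇒ g = r − D₁/P = 0.135 − $151,000.00/$2,000,799.99 = 0.059530

5.95%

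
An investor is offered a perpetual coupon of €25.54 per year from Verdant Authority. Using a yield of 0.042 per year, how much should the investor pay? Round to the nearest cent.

Level perpetuity: PV = C / r = €25.54 / 0.042 = €608.10

€608.10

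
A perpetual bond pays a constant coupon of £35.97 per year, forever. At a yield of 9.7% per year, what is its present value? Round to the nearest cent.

Level perpetuity: PV = C / r = £35.97 / 0.097 = £370.82

£370.82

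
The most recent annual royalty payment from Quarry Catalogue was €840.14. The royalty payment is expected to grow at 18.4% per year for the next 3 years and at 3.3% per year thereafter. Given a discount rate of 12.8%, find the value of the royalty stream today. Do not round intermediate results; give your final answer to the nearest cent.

D_1 = 994.72576
D_2 = 1177.75530
D_3 = 1394.46228
Terminal value at year 3: TV = D_3×(1+g_2)/(r−g_2) = 1440.47953/0.095 = 15162.94242
P_0 = D_1/(1+r)^1 + D_2/(1+r)^2 + D_3/(1+r)^3 + TV/(1+r)^3
    = 881.84908 + 925.62882 + 971.58202 + 10564.67611 = 13343.73603

€13343.74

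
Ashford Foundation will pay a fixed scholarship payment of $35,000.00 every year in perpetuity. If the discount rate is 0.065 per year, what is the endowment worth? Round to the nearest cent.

$538461.54

Level perpetuity: PV = C / r = $35,000.00 / 0.065 = $538,461.54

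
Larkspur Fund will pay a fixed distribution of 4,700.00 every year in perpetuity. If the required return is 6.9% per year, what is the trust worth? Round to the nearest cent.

Level perpetuity: PV = C / r = 4,700.00 / 0.069 = 68,115.94

68115.94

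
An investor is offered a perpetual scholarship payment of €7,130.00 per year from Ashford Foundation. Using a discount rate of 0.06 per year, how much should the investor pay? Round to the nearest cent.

€118833.33

Level perpetuity: PV = C / r = €7,130.00 / 0.06 = €118,833.33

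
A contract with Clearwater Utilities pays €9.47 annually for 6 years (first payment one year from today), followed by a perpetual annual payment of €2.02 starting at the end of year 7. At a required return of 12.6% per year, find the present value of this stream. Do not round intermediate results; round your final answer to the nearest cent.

€46.15

PV of 6-year annuity: €9.47 × [1 − (1+0.126)^−6] / 0.126 = 38.28228
Perpetuity value at year 6: €2.02 / 0.126 = 16.03175
PV of perpetuity: 16.03175 / (1+0.126)^6 = 7.86594
Total PV = 38.28228 + 7.86594 = 46.14822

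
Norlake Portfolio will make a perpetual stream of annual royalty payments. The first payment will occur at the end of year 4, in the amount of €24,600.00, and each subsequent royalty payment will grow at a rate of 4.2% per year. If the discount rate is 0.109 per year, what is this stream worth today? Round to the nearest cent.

Value at end of year 3: C₁ / (r − g) = €24,600.00 / (0.109 − 0.042) = €367,164.1791
Discount to today: PV = €367,164.1791 / (1 + 0.109)^3 = €367,164.1791 / 1.363938 = €269,194.18

€269194.18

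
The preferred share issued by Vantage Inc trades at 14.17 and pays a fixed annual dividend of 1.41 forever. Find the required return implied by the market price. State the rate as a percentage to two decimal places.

P = C/r ⇒ r = C/P = 1.41/14.17 = 0.099506

9.95%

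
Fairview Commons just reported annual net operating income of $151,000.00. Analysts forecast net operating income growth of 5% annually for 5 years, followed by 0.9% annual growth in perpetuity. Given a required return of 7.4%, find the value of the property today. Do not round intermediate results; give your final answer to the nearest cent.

D_1 = 158550.00000
D_2 = 166477.50000
D_3 = 174801.37500
D_4 = 183541.44375
D_5 = 192718.51594
Terminal value at year 5: TV = D_5×(1+g_2)/(r−g_2) = 194452.98258/0.065 = 2991584.34740
P_0 = D_1/(1+r)^1 + D_2/(1+r)^2 + D_3/(1+r)^3 + D_4/(1+r)^4 + D_5/(1+r)^5 + TV/(1+r)^5
    = 147625.69832 + 144326.80004 + 141101.62015 + 137948.51132 + 134865.86302 + 2093533.16597 = 2799401.65881

$2799401.66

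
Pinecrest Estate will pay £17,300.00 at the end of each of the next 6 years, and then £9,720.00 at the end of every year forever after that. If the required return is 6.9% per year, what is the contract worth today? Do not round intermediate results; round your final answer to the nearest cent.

PV of 6-year annuity: £17,300.00 × [1 − (1+0.069)^−6] / 0.069 = 82716.32077
Perpetuity value at year 6: £9,720.00 / 0.069 = 140869.56522
PV of perpetuity: 140869.56522 / (1+0.069)^6 = 94395.42430
Total PV = 82716.32077 + 94395.42430 = 177111.74507

£177111.75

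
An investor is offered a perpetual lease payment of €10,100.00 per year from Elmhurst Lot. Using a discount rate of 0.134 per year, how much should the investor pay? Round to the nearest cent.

€75373.13

Level perpetuity: PV = C / r = €10,100.00 / 0.134 = €75,373.13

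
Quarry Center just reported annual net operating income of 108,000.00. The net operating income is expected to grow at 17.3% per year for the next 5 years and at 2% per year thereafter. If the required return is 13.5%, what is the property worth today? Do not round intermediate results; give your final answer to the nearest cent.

1726092.23

D_1 = 126684.00000
D_2 = 148600.33200
D_3 = 174308.18944
D_4 = 204463.50621
D_5 = 239835.69278
Terminal value at year 5: TV = D_5×(1+g_2)/(r−g_2) = 244632.40664/0.115 = 2127238.31859
P_0 = D_1/(1+r)^1 + D_2/(1+r)^2 + D_3/(1+r)^3 + D_4/(1+r)^4 + D_5/(1+r)^5 + TV/(1+r)^5
    = 111615.85903 + 115352.77766 + 119214.80898 + 123206.14179 + 127331.10513 + 1129371.54116 = 1726092.23376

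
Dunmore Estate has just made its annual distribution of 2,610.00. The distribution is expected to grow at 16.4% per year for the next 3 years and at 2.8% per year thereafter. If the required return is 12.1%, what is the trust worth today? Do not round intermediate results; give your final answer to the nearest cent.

40745.48

D_1 = 3038.04000
D_2 = 3536.27856
D_3 = 4116.22824
Terminal value at year 3: TV = D_3×(1+g_2)/(r−g_2) = 4231.48263/0.093 = 45499.81328
P_0 = D_1/(1+r)^1 + D_2/(1+r)^2 + D_3/(1+r)^3 + TV/(1+r)^3
    = 2710.11597 + 2814.07224 + 2922.01614 + 32299.27518 = 40745.47954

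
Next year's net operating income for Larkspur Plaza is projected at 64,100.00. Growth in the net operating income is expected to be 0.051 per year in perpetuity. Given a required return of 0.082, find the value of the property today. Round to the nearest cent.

2067741.94

Growing perpetuity: P = D₁ / (r − g) = 64,100.0000 / (0.082 − 0.051) = 2,067,741.94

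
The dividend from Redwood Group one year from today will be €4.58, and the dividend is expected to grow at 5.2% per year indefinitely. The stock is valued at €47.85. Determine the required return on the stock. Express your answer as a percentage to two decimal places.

P = D₁/(r − g) ⇒ r = D₁/P + g = €4.5800/€47.85 + 0.052 = 0.095716 + 0.052 = 0.147716

14.77%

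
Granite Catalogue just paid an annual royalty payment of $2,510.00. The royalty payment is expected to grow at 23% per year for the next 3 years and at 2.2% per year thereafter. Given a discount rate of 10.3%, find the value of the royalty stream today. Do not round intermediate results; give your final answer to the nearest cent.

D_1 = 3087.30000
D_2 = 3797.37900
D_3 = 4670.77617
Terminal value at year 3: TV = D_3×(1+g_2)/(r−g_2) = 4773.53325/0.081 = 58932.50921
P_0 = D_1/(1+r)^1 + D_2/(1+r)^2 + D_3/(1+r)^3 + TV/(1+r)^3
    = 2799.00272 + 3121.28136 + 3480.66734 + 43916.56820 = 53317.51962

$53317.52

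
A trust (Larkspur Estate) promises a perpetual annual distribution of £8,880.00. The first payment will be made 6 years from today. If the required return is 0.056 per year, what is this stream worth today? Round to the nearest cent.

£120755.06

Value at end of year 5: C / r = £8,880.00 / 0.056 = £158,571.4286
Discount to today: PV = £158,571.4286 / (1 + 0.056)^5 = £158,571.4286 / 1.313166 = £120,755.06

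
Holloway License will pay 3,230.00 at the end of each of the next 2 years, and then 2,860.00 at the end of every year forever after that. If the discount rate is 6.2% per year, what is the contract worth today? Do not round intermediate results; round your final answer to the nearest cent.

PV of 2-year annuity: 3,230.00 × [1 − (1+0.062)^−2] / 0.062 = 5905.30251
Perpetuity value at year 2: 2,860.00 / 0.062 = 46129.03226
PV of perpetuity: 46129.03226 / (1+0.062)^2 = 40900.18855
Total PV = 5905.30251 + 40900.18855 = 46805.49106

46805.49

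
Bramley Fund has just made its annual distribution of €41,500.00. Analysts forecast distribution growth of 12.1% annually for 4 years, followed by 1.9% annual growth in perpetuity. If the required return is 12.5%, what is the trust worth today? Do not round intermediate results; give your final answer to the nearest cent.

€557834.06

D_1 = 46521.50000
D_2 = 52150.60150
D_3 = 58460.82428
D_4 = 65534.58402
Terminal value at year 4: TV = D_4×(1+g_2)/(r−g_2) = 66779.74112/0.106 = 629997.55770
P_0 = D_1/(1+r)^1 + D_2/(1+r)^2 + D_3/(1+r)^3 + D_4/(1+r)^4 + TV/(1+r)^4
    = 41352.44444 + 41205.41353 + 41058.90539 + 40912.91817 + 393304.37377 = 557834.05532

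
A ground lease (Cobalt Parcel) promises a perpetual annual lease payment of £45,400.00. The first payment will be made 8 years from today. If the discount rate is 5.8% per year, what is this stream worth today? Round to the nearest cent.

Value at end of year 7: C / r = £45,400.00 / 0.058 = £782,758.6207
Discount to today: PV = £782,758.6207 / (1 + 0.058)^7 = £782,758.6207 / 1.483883 = £527,506.95

£527506.95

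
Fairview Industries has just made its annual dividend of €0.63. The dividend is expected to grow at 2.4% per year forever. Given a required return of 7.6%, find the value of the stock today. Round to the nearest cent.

€12.41

D₁ = D₀ × (1 + g) = €0.63 × 1.024 = €0.6451
Growing perpetuity: P = D₁ / (r − g) = €0.6451 / (0.076 − 0.024) = €12.41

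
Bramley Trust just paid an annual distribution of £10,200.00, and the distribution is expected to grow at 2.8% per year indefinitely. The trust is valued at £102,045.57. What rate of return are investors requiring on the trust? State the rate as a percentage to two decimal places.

13.08%

D₁ = £10,200.00 × 1.028 = £10,485.6000
P = D₁/(r − g) ⇒ r = D₁/P + g = £10,485.6000/£102,045.57 + 0.028 = 0.102754 + 0.028 = 0.130754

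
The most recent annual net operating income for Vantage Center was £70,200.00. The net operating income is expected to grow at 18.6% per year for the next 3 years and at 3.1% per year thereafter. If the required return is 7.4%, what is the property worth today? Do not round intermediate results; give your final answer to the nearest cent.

D_1 = 83257.20000
D_2 = 98743.03920
D_3 = 117109.24449
Terminal value at year 3: TV = D_3×(1+g_2)/(r−g_2) = 120739.63107/0.043 = 2807898.39699
P_0 = D_1/(1+r)^1 + D_2/(1+r)^2 + D_3/(1+r)^3 + TV/(1+r)^3
    = 77520.67039 + 85604.76265 + 94531.88873 + 2266566.91360 = 2524224.23537

£2524224.24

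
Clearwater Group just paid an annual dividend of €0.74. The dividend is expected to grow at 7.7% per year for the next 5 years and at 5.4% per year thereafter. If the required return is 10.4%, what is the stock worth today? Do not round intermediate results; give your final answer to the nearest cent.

€17.22

D_1 = 0.79698
D_2 = 0.85835
D_3 = 0.92444
D_4 = 0.99562
D_5 = 1.07229
Terminal value at year 5: TV = D_5×(1+g_2)/(r−g_2) = 1.13019/0.05 = 22.60377
P_0 = D_1/(1+r)^1 + D_2/(1+r)^2 + D_3/(1+r)^3 + D_4/(1+r)^4 + D_5/(1+r)^5 + TV/(1+r)^5
    = 0.72190 + 0.70425 + 0.68702 + 0.67022 + 0.65383 + 13.78274 = 17.21996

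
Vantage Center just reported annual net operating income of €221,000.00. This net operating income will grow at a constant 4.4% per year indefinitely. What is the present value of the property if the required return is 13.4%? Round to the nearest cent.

D₁ = D₀ × (1 + g) = €221,000.00 × 1.044 = €230,724.0000
Growing perpetuity: P = D₁ / (r − g) = €230,724.0000 / (0.134 − 0.044) = €2,563,600.00

€2563600.00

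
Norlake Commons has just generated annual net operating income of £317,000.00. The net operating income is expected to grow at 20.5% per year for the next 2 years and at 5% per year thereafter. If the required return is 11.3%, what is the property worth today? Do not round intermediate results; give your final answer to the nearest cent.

£6907642.44

D_1 = 381985.00000
D_2 = 460291.92500
Terminal value at year 2: TV = D_2×(1+g_2)/(r−g_2) = 483306.52125/0.063 = 7671532.08333
P_0 = D_1/(1+r)^1 + D_2/(1+r)^2 + TV/(1+r)^2
    = 343203.05481 + 371572.04047 + 6192867.34115 = 6907642.43643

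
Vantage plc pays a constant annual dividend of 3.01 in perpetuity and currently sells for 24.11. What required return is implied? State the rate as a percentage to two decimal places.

P = C/r ⇒ r = C/P = 3.01/24.11 = 0.124844

12.48%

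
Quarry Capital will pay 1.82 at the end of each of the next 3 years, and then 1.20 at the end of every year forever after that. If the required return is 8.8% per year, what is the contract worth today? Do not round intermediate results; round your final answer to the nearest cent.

15.21

PV of 3-year annuity: 1.82 × [1 − (1+0.088)^−3] / 0.088 = 4.62343
Perpetuity value at year 3: 1.20 / 0.088 = 13.63636
PV of perpetuity: 13.63636 / (1+0.088)^3 = 10.58795
Total PV = 4.62343 + 10.58795 = 15.21138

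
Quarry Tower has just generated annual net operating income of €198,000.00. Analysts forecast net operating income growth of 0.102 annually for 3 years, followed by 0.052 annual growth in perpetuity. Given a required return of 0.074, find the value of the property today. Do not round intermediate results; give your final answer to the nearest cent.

D_1 = 218196.00000
D_2 = 240451.99200
D_3 = 264978.09518
Terminal value at year 3: TV = D_3×(1+g_2)/(r−g_2) = 278756.95613/0.022 = 12670770.73334
P_0 = D_1/(1+r)^1 + D_2/(1+r)^2 + D_3/(1+r)^3 + TV/(1+r)^3
    = 203162.01117 + 208458.59992 + 213893.27478 + 10227987.50298 = 10853501.38885

€10853501.39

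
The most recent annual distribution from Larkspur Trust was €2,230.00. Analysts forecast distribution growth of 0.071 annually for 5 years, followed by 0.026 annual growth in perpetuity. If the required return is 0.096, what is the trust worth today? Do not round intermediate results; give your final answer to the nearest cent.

€39533.66

D_1 = 2388.33000
D_2 = 2557.90143
D_3 = 2739.51243
D_4 = 2934.01781
D_5 = 3142.33308
Terminal value at year 5: TV = D_5×(1+g_2)/(r−g_2) = 3224.03374/0.07 = 46057.62484
P_0 = D_1/(1+r)^1 + D_2/(1+r)^2 + D_3/(1+r)^3 + D_4/(1+r)^4 + D_5/(1+r)^5 + TV/(1+r)^5
    = 2179.13321 + 2129.42671 + 2080.85402 + 2033.38928 + 1987.00723 + 29123.84877 = 39533.65921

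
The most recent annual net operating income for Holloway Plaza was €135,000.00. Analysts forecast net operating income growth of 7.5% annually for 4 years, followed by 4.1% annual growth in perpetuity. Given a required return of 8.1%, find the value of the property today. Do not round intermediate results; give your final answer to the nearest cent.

€3968567.66

D_1 = 145125.00000
D_2 = 156009.37500
D_3 = 167710.07812
D_4 = 180288.33398
Terminal value at year 4: TV = D_4×(1+g_2)/(r−g_2) = 187680.15568/0.04 = 4692003.89194
P_0 = D_1/(1+r)^1 + D_2/(1+r)^2 + D_3/(1+r)^3 + D_4/(1+r)^4 + TV/(1+r)^4
    = 134250.69380 + 133505.54657 + 132764.53521 + 132027.63677 + 3436019.24690 = 3968567.65924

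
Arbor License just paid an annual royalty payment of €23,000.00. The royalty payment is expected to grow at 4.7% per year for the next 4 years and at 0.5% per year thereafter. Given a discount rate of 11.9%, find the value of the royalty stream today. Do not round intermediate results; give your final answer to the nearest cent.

€233524.62

D_1 = 24081.00000
D_2 = 25212.80700
D_3 = 26397.80893
D_4 = 27638.50595
Terminal value at year 4: TV = D_4×(1+g_2)/(r−g_2) = 27776.69848/0.114 = 243655.24981
P_0 = D_1/(1+r)^1 + D_2/(1+r)^2 + D_3/(1+r)^3 + D_4/(1+r)^4 + TV/(1+r)^4
    = 21520.10724 + 20135.43546 + 18839.85784 + 17627.64179 + 155401.57892 = 233524.62125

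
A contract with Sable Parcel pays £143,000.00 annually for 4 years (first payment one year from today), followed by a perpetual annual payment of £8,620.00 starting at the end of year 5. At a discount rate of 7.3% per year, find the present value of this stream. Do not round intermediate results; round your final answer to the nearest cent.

£570189.87

PV of 4-year annuity: £143,000.00 × [1 − (1+0.073)^−4] / 0.073 = 481108.78069
Perpetuity value at year 4: £8,620.00 / 0.073 = 118082.19178
PV of perpetuity: 118082.19178 / (1+0.073)^4 = 89081.08906
Total PV = 481108.78069 + 89081.08906 = 570189.86975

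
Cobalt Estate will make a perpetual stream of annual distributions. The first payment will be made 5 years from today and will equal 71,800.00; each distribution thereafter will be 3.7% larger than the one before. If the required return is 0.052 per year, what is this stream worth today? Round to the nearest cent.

Value at end of year 4: C₁ / (r − g) = 71,800.00 / (0.052 − 0.037) = 4,786,666.6667
Discount to today: PV = 4,786,666.6667 / (1 + 0.052)^4 = 4,786,666.6667 / 1.224794 = 3,908,141.02

3908141.02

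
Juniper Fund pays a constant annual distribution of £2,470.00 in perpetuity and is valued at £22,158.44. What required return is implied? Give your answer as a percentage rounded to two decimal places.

P = C/r ⇒ r = C/P = £2,470.00/£22,158.44 = 0.111470

11.15%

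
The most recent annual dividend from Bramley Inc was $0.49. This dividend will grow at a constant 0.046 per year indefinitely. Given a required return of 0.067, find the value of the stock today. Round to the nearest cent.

$24.41

D₁ = D₀ × (1 + g) = $0.49 × 1.046 = $0.5125
Growing perpetuity: P = D₁ / (r − g) = $0.5125 / (0.067 − 0.046) = $24.41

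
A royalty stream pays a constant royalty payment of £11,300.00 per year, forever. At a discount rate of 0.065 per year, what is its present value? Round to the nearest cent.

Level perpetuity: PV = C / r = £11,300.00 / 0.065 = £173,846.15

£173846.15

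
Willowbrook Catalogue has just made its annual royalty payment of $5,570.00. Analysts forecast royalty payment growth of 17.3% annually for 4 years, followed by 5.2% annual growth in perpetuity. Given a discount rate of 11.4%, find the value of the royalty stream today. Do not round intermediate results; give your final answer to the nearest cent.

D_1 = 6533.61000
D_2 = 7663.92453
D_3 = 8989.78347
D_4 = 10545.01601
Terminal value at year 4: TV = D_4×(1+g_2)/(r−g_2) = 11093.35685/0.062 = 178925.11044
P_0 = D_1/(1+r)^1 + D_2/(1+r)^2 + D_3/(1+r)^3 + D_4/(1+r)^4 + TV/(1+r)^4
    = 5865.00000 + 6175.62388 + 6502.69911 + 6847.09700 + 116179.77488 = 141570.19486

$141570.19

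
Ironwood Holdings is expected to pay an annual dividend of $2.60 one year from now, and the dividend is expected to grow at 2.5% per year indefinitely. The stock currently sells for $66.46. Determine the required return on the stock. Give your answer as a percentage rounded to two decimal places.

6.41%

P = D₁/(r − g) ⇒ r = D₁/P + g = $2.6000/$66.46 + 0.025 = 0.039121 + 0.025 = 0.064121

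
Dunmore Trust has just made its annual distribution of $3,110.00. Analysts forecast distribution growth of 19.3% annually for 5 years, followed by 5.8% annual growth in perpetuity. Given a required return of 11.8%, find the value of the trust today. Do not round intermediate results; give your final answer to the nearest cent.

$94846.99

D_1 = 3710.23000
D_2 = 4426.30439
D_3 = 5280.58114
D_4 = 6299.73330
D_5 = 7515.58182
Terminal value at year 5: TV = D_5×(1+g_2)/(r−g_2) = 7951.48557/0.06 = 132524.75948
P_0 = D_1/(1+r)^1 + D_2/(1+r)^2 + D_3/(1+r)^3 + D_4/(1+r)^4 + D_5/(1+r)^5 + TV/(1+r)^5
    = 3318.63148 + 3541.25882 + 3778.82091 + 4032.31963 + 4302.82407 + 75873.13114 = 94846.98605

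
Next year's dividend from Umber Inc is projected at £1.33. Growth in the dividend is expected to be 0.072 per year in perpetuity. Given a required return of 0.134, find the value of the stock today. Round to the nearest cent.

£21.45

Growing perpetuity: P = D₁ / (r − g) = £1.3300 / (0.134 − 0.072) = £21.45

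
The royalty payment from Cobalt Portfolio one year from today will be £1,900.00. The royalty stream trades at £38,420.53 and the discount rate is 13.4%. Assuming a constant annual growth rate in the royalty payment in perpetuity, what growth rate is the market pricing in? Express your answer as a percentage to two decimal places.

P = D₁/(r−g) ⇒ g = r − D₁/P = 0.134 − £1,900.00/£38,420.53 = 0.084547

8.45%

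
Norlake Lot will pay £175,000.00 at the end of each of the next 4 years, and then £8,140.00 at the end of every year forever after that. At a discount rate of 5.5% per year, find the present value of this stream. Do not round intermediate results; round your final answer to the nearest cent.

PV of 4-year annuity: £175,000.00 × [1 − (1+0.055)^−4] / 0.055 = 613401.27131
Perpetuity value at year 4: £8,140.00 / 0.055 = 148000.00000
PV of perpetuity: 148000.00000 / (1+0.055)^4 = 119468.07801
Total PV = 613401.27131 + 119468.07801 = 732869.34932

£732869.35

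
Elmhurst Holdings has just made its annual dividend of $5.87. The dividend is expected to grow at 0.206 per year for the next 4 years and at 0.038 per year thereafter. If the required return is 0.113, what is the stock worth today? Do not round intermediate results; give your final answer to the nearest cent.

$140.80

D_1 = 7.07922
D_2 = 8.53754
D_3 = 10.29627
D_4 = 12.41730
Terminal value at year 4: TV = D_4×(1+g_2)/(r−g_2) = 12.88916/0.075 = 171.85549
P_0 = D_1/(1+r)^1 + D_2/(1+r)^2 + D_3/(1+r)^3 + D_4/(1+r)^4 + TV/(1+r)^4
    = 6.36049 + 6.89195 + 7.46783 + 8.09183 + 111.99091 = 140.80301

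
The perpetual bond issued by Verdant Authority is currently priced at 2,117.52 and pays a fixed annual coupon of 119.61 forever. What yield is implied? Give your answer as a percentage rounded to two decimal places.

5.65%

P = C/r ⇒ r = C/P = 119.61/2,117.52 = 0.056486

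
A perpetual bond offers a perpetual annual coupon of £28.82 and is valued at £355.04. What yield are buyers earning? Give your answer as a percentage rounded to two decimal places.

P = C/r ⇒ r = C/P = £28.82/£355.04 = 0.081174

8.12%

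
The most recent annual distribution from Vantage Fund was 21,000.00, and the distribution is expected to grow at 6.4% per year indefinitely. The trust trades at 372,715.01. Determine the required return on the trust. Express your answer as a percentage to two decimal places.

12.39%

D₁ = 21,000.00 × 1.064 = 22,344.0000
P = D₁/(r − g) ⇒ r = D₁/P + g = 22,344.0000/372,715.01 + 0.064 = 0.059949 + 0.064 = 0.123949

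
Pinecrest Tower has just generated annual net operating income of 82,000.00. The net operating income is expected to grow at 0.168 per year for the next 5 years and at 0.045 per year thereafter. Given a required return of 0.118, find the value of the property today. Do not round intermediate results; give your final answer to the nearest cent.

1929274.21

D_1 = 95776.00000
D_2 = 111866.36800
D_3 = 130659.91782
D_4 = 152610.78402
D_5 = 178249.39573
Terminal value at year 5: TV = D_5×(1+g_2)/(r−g_2) = 186270.61854/0.073 = 2551652.30879
P_0 = D_1/(1+r)^1 + D_2/(1+r)^2 + D_3/(1+r)^3 + D_4/(1+r)^4 + D_5/(1+r)^5 + TV/(1+r)^5
    = 85667.26297 + 89498.53591 + 93501.15380 + 97682.77964 + 102051.41916 + 1460873.05503 = 1929274.20650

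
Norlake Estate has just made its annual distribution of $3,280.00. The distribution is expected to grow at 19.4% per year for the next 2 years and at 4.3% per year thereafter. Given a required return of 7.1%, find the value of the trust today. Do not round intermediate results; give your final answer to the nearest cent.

$159588.60

D_1 = 3916.32000
D_2 = 4676.08608
Terminal value at year 2: TV = D_2×(1+g_2)/(r−g_2) = 4877.15778/0.028 = 174184.20648
P_0 = D_1/(1+r)^1 + D_2/(1+r)^2 + TV/(1+r)^2
    = 3656.69468 + 4076.65121 + 151855.25755 = 159588.60344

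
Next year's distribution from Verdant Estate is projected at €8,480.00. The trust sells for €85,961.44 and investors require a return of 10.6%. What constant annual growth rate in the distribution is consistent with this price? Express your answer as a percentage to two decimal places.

0.74%

P = D₁/(r−g) ⇒ g = r − D₁/P = 0.106 − €8,480.00/€85,961.44 = 0.007351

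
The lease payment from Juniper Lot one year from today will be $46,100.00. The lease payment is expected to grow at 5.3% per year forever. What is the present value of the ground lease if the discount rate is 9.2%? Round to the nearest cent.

$1182051.28

Growing perpetuity: P = D₁ / (r − g) = $46,100.0000 / (0.092 − 0.053) = $1,182,051.28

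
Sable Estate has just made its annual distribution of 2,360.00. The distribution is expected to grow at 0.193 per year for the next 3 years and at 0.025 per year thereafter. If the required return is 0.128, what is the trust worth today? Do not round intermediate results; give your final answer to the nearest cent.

35711.62

D_1 = 2815.48000
D_2 = 3358.86764
D_3 = 4007.12909
Terminal value at year 3: TV = D_3×(1+g_2)/(r−g_2) = 4107.30732/0.103 = 39876.77012
P_0 = D_1/(1+r)^1 + D_2/(1+r)^2 + D_3/(1+r)^3 + TV/(1+r)^3
    = 2495.99291 + 2639.82229 + 2791.93971 + 27783.86600 = 35711.62090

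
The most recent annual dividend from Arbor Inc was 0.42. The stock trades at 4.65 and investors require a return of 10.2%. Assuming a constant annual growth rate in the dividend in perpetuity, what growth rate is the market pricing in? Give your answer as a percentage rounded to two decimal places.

P = D₀(1+g)/(r−g) ⇒ P(r−g) = D₀(1+g) ⇒ g(P+D₀) = P·r − D₀
g = (P·r − D₀)/(P + D₀) = (4.65×0.102 − 0.42) / (4.65 + 0.42) = 0.010710

1.07%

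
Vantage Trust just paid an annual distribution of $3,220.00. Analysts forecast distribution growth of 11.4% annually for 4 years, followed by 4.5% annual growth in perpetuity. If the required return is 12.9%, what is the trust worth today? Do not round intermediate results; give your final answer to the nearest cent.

D_1 = 3587.08000
D_2 = 3996.00712
D_3 = 4451.55193
D_4 = 4959.02885
Terminal value at year 4: TV = D_4×(1+g_2)/(r−g_2) = 5182.18515/0.084 = 61692.68036
P_0 = D_1/(1+r)^1 + D_2/(1+r)^2 + D_3/(1+r)^3 + D_4/(1+r)^4 + TV/(1+r)^4
    = 3177.21878 + 3135.00595 + 3093.35397 + 3052.25538 + 37971.51033 = 50429.34440

$50429.34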